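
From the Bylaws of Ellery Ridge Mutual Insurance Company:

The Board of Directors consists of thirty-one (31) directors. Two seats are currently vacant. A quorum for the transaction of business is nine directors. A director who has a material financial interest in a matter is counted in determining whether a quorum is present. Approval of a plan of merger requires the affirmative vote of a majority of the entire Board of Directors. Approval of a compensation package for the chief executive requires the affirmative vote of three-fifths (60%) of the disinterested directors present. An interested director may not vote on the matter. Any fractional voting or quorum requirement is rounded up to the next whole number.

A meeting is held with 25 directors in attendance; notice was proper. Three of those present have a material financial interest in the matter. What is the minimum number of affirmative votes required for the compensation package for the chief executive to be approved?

14

The compensation package for the chief executive requires three-fifths of the disinterested directors present (25 − 3 = 22).
3/5 of 22 = 13.20, rounded up to 14.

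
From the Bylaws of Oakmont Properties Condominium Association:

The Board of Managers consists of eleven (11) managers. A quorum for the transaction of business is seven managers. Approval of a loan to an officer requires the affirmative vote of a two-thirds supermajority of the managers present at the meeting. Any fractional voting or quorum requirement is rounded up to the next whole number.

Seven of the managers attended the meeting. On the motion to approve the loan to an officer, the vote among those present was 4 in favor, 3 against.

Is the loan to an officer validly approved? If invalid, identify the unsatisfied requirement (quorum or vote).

Quorum: 7 present; quorum is 7. Satisfied.
Vote: the loan to an officer requires two-thirds of the managers present (7). 2/3 of 7 = 4.67, rounded up to 5, so 5 affirmative votes are needed; 4 voted in favor. Not satisfied.

Invalid — vote requirement not satisfied.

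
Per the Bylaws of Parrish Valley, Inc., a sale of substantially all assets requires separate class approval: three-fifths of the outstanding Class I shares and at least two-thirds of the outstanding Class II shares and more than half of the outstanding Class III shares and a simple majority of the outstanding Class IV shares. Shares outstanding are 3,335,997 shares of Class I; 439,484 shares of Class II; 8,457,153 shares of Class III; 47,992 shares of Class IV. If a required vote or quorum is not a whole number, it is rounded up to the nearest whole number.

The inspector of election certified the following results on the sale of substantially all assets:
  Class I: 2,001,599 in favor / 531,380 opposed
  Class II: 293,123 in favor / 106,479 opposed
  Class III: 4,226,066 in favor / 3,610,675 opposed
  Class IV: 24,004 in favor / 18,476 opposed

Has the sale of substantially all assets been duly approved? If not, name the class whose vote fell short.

Class I: 3/5 of 3335997 = 2001598.20, rounded up to 2001599; 2,001,599 required, 2,001,599 in favor — approved.
Class II: 2/3 of 439484 = 292989.33, rounded up to 292990; 292,990 required, 293,123 in favor — approved.
Class III: a majority of 8457153 is 4228577; 4,228,577 required, 4,226,066 in favor — not approved.
Class IV: a majority of 47992 is 23997; 23,997 required, 24,004 in favor — approved.

Not approved — the Class III shares did not give the required vote.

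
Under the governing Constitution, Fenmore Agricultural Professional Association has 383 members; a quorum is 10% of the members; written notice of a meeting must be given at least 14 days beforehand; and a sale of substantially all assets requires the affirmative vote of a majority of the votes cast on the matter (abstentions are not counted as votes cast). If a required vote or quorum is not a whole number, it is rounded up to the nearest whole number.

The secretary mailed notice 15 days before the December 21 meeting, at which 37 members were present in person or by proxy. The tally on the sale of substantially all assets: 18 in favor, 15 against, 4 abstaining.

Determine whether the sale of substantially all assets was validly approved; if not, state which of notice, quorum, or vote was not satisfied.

Invalid — quorum requirement not satisfied.

Notice: 15 days given; 14 required. Satisfied.
Quorum: 10% of 383 = 38.30, rounded up to 39; 37 present. Not satisfied.
Vote: requires a majority of the votes cast (37 − 4 abstaining = 33); a majority of 33 is 17, so 17 needed; 18 in favor. Satisfied.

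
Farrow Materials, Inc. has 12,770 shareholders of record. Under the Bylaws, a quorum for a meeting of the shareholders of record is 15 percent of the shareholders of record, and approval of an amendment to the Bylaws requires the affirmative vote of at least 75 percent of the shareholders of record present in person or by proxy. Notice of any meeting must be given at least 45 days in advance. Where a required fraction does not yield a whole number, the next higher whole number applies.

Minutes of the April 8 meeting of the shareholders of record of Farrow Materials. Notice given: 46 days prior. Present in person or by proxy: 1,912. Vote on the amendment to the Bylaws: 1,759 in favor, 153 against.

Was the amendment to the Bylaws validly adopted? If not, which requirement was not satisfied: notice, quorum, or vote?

Notice: 46 days given; 45 required. Satisfied.
Quorum: 15% of 12,770 = 1,915.50, rounded up to 1,916; 1,912 present. Not satisfied.
Vote: requires three-fourths of those present (1,912); 3/4 of 1912 = 1434, so 1,434 needed; 1,759 in favor. Satisfied.

Invalid — quorum requirement not satisfied.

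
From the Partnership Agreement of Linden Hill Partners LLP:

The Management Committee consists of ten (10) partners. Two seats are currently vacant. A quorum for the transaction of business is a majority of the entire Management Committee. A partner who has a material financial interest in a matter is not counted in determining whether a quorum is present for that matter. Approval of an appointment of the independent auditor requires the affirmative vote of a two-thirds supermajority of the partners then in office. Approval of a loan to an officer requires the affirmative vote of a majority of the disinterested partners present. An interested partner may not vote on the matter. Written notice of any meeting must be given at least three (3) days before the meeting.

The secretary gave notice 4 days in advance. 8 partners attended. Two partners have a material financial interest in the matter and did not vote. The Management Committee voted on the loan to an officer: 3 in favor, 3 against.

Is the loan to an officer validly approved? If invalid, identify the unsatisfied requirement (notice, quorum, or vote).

Notice: 4 days given; 3 required (4 ≥ 3). Satisfied.
Quorum: 8 present, but the 2 interested partners do not count, leaving 6. Quorum is 6. Satisfied.
Vote: the loan to an officer requires a majority of the disinterested partners present (8 − 2 = 6). A majority of 6 is 4, so 4 affirmative votes are needed; 3 voted in favor. Not satisfied.

Invalid — vote requirement not satisfied.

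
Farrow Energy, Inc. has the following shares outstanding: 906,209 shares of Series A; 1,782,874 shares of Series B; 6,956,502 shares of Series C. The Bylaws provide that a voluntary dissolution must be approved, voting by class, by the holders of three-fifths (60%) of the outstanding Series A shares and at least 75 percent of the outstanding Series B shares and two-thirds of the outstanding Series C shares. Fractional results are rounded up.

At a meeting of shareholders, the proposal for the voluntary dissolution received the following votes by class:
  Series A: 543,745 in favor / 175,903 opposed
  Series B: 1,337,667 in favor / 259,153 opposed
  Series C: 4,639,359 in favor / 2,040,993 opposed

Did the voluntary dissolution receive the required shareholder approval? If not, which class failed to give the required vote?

Series A: 3/5 of 906209 = 543725.40, rounded up to 543726; 543,726 required, 543,745 in favor — approved.
Series B: 3/4 of 1782874 = 1337155.50, rounded up to 1337156; 1,337,156 required, 1,337,667 in favor — approved.
Series C: 2/3 of 6956502 = 4637668; 4,637,668 required, 4,639,359 in favor — approved.

Approved — every class gave the required vote.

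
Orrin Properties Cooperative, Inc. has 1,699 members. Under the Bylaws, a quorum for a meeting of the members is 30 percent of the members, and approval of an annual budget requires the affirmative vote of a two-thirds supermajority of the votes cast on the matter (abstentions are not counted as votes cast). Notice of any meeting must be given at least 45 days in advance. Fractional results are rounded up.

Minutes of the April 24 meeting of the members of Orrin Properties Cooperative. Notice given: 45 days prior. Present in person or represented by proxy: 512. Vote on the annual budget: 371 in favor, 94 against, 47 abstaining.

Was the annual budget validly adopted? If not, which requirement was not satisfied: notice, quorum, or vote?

Valid — all requirements satisfied.

Notice: 45 days given; 45 required. Satisfied.
Quorum: 30% of 1,699 = 509.70, rounded up to 510; 512 present. Satisfied.
Vote: requires two-thirds of the votes cast (512 − 47 abstaining = 465); 2/3 of 465 = 310, so 310 needed; 371 in favor. Satisfied.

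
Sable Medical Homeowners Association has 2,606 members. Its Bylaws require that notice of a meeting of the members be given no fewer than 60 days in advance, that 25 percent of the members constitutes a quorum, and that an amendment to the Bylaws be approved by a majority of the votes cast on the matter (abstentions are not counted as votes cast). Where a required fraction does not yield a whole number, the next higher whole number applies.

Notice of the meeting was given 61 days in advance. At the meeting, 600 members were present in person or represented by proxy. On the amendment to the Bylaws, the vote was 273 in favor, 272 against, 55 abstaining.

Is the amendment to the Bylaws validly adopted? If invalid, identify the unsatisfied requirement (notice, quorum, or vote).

Notice: 61 days given; 60 required. Satisfied.
Quorum: 25% of 2,606 = 651.50, rounded up to 652; 600 present. Not satisfied.
Vote: requires a majority of the votes cast (600 − 55 abstaining = 545); a majority of 545 is 273, so 273 needed; 273 in favor. Satisfied.

Invalid — quorum requirement not satisfied.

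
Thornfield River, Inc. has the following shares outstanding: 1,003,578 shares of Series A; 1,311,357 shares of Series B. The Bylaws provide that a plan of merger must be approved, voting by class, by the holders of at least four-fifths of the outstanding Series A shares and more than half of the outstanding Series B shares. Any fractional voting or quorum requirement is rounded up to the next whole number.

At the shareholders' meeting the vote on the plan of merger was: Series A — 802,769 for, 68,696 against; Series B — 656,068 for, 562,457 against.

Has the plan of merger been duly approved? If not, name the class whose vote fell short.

Series A: 4/5 of 1003578 = 802862.40, rounded up to 802863; 802,863 required, 802,769 in favor — not approved.
Series B: a majority of 1311357 is 655679; 655,679 required, 656,068 in favor — approved.

Not approved — the Series A shares did not give the required vote.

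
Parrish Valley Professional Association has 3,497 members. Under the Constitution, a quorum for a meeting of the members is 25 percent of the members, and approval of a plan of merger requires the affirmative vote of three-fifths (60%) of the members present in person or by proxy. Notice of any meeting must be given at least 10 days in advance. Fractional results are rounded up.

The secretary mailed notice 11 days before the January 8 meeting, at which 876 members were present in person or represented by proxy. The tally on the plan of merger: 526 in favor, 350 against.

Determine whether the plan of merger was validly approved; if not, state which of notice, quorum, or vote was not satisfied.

Notice: 11 days given; 10 required. Satisfied.
Quorum: 25% of 3,497 = 874.25, rounded up to 875; 876 present. Satisfied.
Vote: requires three-fifths of those present (876); 3/5 of 876 = 525.60, rounded up to 526, so 526 needed; 526 in favor. Satisfied.

Valid — all requirements satisfied.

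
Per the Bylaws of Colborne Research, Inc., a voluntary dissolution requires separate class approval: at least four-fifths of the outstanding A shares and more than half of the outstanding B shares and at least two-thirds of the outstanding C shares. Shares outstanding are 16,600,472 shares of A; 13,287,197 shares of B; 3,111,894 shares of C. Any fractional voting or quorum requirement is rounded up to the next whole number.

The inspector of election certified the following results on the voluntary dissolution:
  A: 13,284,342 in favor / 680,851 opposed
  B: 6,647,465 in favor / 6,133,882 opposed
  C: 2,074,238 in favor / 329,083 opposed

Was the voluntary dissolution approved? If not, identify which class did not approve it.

Not approved — the C shares did not give the required vote.

A: 4/5 of 16600472 = 13280377.60, rounded up to 13280378; 13,280,378 required, 13,284,342 in favor — approved.
B: a majority of 13287197 is 6643599; 6,643,599 required, 6,647,465 in favor — approved.
C: 2/3 of 3111894 = 2074596; 2,074,596 required, 2,074,238 in favor — not approved.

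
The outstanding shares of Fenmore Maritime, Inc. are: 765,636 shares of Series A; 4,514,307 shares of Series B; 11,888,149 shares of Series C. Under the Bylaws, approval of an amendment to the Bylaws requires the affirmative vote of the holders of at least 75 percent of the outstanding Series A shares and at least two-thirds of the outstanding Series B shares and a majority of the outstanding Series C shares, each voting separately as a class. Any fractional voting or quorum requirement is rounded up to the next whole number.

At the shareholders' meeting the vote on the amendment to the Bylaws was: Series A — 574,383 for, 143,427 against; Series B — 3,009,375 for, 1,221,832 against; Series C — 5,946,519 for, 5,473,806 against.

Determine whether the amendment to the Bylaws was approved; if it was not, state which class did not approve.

Series A: 3/4 of 765636 = 574227; 574,227 required, 574,383 in favor — approved.
Series B: 2/3 of 4514307 = 3009538; 3,009,538 required, 3,009,375 in favor — not approved.
Series C: a majority of 11888149 is 5944075; 5,944,075 required, 5,946,519 in favor — approved.

Not approved — the Series B shares did not give the required vote.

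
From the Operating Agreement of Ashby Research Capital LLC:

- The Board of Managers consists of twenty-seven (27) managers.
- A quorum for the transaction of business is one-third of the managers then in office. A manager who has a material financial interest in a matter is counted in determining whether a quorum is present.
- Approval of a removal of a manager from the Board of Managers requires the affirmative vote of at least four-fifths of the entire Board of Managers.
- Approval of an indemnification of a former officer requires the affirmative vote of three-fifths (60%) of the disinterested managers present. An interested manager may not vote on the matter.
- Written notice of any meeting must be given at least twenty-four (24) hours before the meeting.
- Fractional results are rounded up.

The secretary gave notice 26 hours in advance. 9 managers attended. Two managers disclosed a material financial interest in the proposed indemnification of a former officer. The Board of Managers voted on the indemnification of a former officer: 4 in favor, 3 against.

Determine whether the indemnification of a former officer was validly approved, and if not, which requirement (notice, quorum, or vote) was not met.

Invalid — vote requirement not satisfied.

Notice: 26 hours given; 24 required (26 ≥ 24). Satisfied.
Quorum: 9 present (interested managers count toward quorum); quorum is 9. Satisfied.
Vote: the indemnification of a former officer requires three-fifths of the disinterested managers present (9 − 2 = 7). 3/5 of 7 = 4.20, rounded up to 5, so 5 affirmative votes are needed; 4 voted in favor. Not satisfied.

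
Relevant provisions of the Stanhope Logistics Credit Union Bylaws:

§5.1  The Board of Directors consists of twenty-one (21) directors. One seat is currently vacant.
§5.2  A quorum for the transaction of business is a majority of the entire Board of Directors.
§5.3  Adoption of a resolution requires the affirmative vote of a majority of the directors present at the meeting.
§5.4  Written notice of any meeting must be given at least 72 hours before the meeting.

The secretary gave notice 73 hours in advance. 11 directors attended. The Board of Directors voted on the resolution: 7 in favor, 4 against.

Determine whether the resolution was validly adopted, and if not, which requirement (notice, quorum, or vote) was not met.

Valid — all requirements satisfied.

Notice: 73 hours given; 72 required (73 ≥ 72). Satisfied.
Quorum: 11 present; quorum is 11. Satisfied.
Vote: the resolution requires a majority of the directors present (11). A majority of 11 is 6, so 6 affirmative votes are needed; 7 voted in favor. Satisfied.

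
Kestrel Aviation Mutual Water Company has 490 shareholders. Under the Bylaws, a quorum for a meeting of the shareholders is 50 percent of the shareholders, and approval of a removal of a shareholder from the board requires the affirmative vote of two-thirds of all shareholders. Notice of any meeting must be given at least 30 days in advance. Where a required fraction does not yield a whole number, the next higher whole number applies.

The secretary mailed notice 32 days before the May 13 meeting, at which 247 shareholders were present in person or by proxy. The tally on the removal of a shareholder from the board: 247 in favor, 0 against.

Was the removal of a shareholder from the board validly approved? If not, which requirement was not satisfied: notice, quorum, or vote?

Notice: 32 days given; 30 required. Satisfied.
Quorum: 50% of 490 = 245; 247 present. Satisfied.
Vote: requires two-thirds of all shareholders (490); 2/3 of 490 = 326.67, rounded up to 327, so 327 needed; 247 in favor. Not satisfied.

Invalid — vote requirement not satisfied.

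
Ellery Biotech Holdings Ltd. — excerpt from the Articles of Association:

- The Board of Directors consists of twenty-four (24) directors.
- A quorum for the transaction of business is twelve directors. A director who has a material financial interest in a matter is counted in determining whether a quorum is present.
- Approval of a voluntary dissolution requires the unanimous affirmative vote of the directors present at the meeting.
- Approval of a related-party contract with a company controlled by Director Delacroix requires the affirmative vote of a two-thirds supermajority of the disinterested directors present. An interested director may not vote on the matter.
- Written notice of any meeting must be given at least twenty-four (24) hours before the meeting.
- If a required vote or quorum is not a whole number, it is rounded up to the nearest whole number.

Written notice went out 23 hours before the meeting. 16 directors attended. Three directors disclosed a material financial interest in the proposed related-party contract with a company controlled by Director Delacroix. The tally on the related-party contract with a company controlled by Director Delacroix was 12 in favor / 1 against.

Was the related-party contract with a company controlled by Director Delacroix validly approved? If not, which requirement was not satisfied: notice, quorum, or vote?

Notice: 23 hours given; 24 required (23 < 24). Not satisfied.
Quorum: 16 present (interested directors count toward quorum); quorum is 12. Satisfied.
Vote: the related-party contract with a company controlled by Director Delacroix requires two-thirds of the disinterested directors present (16 − 3 = 13). 2/3 of 13 = 8.67, rounded up to 9, so 9 affirmative votes are needed; 12 voted in favor. Satisfied.

Invalid — notice requirement not satisfied.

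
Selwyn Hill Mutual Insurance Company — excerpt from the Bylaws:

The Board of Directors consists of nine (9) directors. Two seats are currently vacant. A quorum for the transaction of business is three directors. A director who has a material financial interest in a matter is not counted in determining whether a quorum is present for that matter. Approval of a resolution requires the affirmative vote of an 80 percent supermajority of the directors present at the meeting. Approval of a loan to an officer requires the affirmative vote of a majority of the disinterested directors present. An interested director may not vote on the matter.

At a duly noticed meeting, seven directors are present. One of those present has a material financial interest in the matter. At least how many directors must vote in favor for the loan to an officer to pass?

The loan to an officer requires a majority of the disinterested directors present (7 − 1 = 6).
A majority of 6 is 4.

4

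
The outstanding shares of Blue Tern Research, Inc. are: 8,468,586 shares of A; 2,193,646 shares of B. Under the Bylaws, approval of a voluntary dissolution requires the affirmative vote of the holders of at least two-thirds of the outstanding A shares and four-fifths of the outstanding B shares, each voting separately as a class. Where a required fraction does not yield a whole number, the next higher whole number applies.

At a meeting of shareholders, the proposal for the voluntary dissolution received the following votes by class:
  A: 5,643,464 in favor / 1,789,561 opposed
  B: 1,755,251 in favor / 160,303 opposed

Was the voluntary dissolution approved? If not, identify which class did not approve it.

Not approved — the A shares did not give the required vote.

A: 2/3 of 8468586 = 5645724; 5,645,724 required, 5,643,464 in favor — not approved.
B: 4/5 of 2193646 = 1754916.80, rounded up to 1754917; 1,754,917 required, 1,755,251 in favor — approved.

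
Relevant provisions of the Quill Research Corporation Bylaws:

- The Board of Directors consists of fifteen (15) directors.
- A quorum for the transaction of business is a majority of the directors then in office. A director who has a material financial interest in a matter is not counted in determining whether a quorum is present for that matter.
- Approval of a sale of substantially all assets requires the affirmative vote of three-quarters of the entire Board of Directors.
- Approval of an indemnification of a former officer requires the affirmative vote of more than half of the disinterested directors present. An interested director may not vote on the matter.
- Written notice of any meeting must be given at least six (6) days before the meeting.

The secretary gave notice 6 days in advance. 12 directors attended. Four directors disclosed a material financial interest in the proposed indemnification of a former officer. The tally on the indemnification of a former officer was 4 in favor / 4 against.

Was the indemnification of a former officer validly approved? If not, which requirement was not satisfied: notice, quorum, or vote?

Invalid — vote requirement not satisfied.

Notice: 6 days given; 6 required (6 ≥ 6). Satisfied.
Quorum: 12 present, but the 4 interested directors do not count, leaving 8. Quorum is 8. Satisfied.
Vote: the indemnification of a former officer requires a majority of the disinterested directors present (12 − 4 = 8). A majority of 8 is 5, so 5 affirmative votes are needed; 4 voted in favor. Not satisfied.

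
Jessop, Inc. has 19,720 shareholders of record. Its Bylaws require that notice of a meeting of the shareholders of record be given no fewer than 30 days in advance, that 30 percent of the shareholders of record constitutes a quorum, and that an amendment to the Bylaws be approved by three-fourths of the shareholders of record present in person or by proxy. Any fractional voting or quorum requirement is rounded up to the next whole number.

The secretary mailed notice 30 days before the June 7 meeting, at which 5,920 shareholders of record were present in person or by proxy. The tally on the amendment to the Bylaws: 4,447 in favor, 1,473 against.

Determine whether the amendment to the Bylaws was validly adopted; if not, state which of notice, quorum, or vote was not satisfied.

Valid — all requirements satisfied.

Notice: 30 days given; 30 required. Satisfied.
Quorum: 30% of 19,720 = 5,916; 5,920 present. Satisfied.
Vote: requires three-fourths of those present (5,920); 3/4 of 5920 = 4440, so 4,440 needed; 4,447 in favor. Satisfied.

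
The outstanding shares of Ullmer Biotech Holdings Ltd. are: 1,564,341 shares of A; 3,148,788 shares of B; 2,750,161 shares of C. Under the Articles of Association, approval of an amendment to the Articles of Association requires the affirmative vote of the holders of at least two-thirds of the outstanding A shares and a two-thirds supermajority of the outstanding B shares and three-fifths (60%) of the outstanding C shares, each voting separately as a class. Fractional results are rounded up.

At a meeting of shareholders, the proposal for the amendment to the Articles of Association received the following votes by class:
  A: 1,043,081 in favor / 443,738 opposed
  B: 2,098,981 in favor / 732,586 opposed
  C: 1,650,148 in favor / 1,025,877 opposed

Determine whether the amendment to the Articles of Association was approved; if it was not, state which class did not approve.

Not approved — the B shares did not give the required vote.

A: 2/3 of 1564341 = 1042894; 1,042,894 required, 1,043,081 in favor — approved.
B: 2/3 of 3148788 = 2099192; 2,099,192 required, 2,098,981 in favor — not approved.
C: 3/5 of 2750161 = 1650096.60, rounded up to 1650097; 1,650,097 required, 1,650,148 in favor — approved.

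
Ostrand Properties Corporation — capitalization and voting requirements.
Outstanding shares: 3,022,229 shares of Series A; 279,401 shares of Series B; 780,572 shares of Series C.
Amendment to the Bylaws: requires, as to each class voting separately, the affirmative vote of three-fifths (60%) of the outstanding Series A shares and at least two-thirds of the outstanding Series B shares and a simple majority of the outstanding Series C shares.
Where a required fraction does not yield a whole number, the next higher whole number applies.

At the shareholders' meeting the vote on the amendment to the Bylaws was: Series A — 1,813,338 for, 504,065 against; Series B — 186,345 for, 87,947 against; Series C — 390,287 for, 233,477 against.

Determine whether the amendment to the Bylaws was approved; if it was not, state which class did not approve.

Series A: 3/5 of 3022229 = 1813337.40, rounded up to 1813338; 1,813,338 required, 1,813,338 in favor — approved.
Series B: 2/3 of 279401 = 186267.33, rounded up to 186268; 186,268 required, 186,345 in favor — approved.
Series C: a majority of 780572 is 390287; 390,287 required, 390,287 in favor — approved.

Approved — every class gave the required vote.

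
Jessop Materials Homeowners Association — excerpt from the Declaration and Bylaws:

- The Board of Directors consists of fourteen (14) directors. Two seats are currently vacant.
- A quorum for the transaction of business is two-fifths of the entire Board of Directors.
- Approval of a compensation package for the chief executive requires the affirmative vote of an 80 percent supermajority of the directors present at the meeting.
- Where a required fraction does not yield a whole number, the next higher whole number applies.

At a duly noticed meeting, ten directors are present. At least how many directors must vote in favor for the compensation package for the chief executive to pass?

8

The compensation package for the chief executive requires four-fifths of the directors present (10).
4/5 of 10 = 8.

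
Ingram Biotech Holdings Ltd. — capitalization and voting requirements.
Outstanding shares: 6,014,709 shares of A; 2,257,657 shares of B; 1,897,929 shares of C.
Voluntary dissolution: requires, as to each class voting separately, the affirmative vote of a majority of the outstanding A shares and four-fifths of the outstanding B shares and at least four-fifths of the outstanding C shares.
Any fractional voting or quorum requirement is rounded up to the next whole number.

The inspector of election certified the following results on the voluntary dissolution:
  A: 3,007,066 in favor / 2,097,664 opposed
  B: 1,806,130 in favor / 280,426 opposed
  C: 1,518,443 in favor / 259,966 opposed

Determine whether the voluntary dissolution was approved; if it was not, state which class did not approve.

Not approved — the A shares did not give the required vote.

A: a majority of 6014709 is 3007355; 3,007,355 required, 3,007,066 in favor — not approved.
B: 4/5 of 2257657 = 1806125.60, rounded up to 1806126; 1,806,126 required, 1,806,130 in favor — approved.
C: 4/5 of 1897929 = 1518343.20, rounded up to 1518344; 1,518,344 required, 1,518,443 in favor — approved.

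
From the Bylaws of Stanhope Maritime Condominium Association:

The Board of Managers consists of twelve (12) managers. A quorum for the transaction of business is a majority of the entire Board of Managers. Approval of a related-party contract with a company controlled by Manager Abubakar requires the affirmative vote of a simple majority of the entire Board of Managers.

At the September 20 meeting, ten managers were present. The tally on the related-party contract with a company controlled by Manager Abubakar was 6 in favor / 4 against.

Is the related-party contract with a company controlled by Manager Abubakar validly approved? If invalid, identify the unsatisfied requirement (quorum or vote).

Quorum: 10 present; quorum is 7. Satisfied.
Vote: the related-party contract with a company controlled by Manager Abubakar requires a majority of the entire Board of Managers (12). A majority of 12 is 7, so 7 affirmative votes are needed; 6 voted in favor. Not satisfied.

Invalid — vote requirement not satisfied.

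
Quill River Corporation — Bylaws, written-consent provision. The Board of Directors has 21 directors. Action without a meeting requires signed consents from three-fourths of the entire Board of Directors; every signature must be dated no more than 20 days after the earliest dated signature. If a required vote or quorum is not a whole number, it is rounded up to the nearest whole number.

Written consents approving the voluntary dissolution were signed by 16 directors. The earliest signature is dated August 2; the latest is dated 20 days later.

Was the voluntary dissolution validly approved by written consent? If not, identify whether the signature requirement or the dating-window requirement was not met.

Signatures required: three-fourths of 21 — 3/4 of 21 = 15.75, rounded up to 16, so 16 needed; 16 signed. Sufficient.
Dating window: the latest signature is 20 days after the earliest; the limit is 20 days. Within the window.

Effective — both the signature and dating-window requirements are satisfied.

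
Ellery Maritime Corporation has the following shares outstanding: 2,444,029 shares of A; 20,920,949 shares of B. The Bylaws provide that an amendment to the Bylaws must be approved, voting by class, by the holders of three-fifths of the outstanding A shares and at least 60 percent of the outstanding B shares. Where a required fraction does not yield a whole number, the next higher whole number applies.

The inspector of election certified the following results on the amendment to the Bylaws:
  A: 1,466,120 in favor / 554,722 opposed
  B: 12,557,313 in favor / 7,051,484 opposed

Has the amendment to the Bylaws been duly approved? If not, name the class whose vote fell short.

A: 3/5 of 2444029 = 1466417.40, rounded up to 1466418; 1,466,418 required, 1,466,120 in favor — not approved.
B: 3/5 of 20920949 = 12552569.40, rounded up to 12552570; 12,552,570 required, 12,557,313 in favor — approved.

Not approved — the A shares did not give the required vote.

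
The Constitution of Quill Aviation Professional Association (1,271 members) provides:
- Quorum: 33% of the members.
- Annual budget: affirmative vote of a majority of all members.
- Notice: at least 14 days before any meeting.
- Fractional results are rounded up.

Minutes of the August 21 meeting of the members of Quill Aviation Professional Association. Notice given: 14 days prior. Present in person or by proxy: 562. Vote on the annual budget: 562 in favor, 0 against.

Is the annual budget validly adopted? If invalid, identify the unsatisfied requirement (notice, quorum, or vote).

Invalid — vote requirement not satisfied.

Notice: 14 days given; 14 required. Satisfied.
Quorum: 33% of 1,271 = 419.43, rounded up to 420; 562 present. Satisfied.
Vote: requires a majority of all members (1,271); a majority of 1271 is 636, so 636 needed; 562 in favor. Not satisfied.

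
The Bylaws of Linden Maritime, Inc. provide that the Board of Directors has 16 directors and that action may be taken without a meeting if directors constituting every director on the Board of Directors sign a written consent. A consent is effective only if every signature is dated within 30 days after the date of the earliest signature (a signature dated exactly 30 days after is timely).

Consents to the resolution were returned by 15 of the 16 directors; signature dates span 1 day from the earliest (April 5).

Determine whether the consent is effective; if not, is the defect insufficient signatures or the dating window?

Signatures required: all of 16 — unanimous means all 16, so 16 needed; 15 signed. Insufficient.
Dating window: the latest signature is 1 day after the earliest; the limit is 30 days. Within the window.

Not effective — insufficient signatures.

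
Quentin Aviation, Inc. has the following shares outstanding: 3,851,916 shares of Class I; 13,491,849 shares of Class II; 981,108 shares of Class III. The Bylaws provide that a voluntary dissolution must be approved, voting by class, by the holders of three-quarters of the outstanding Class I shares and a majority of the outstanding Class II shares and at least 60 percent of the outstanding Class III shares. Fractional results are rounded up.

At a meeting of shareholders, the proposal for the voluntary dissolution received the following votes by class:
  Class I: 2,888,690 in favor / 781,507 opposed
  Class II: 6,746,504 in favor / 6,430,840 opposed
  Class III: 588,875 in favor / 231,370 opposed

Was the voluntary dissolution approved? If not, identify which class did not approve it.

Class I: 3/4 of 3851916 = 2888937; 2,888,937 required, 2,888,690 in favor — not approved.
Class II: a majority of 13491849 is 6745925; 6,745,925 required, 6,746,504 in favor — approved.
Class III: 3/5 of 981108 = 588664.80, rounded up to 588665; 588,665 required, 588,875 in favor — approved.

Not approved — the Class I shares did not give the required vote.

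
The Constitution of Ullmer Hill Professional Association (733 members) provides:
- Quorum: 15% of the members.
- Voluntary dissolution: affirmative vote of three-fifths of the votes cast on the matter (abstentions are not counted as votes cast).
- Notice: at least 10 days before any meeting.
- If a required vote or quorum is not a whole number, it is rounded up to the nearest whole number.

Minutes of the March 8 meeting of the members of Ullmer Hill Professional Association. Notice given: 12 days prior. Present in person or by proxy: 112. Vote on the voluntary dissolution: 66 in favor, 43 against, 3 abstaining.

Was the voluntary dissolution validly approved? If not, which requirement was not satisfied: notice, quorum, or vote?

Notice: 12 days given; 10 required. Satisfied.
Quorum: 15% of 733 = 109.95, rounded up to 110; 112 present. Satisfied.
Vote: requires three-fifths of the votes cast (112 − 3 abstaining = 109); 3/5 of 109 = 65.40, rounded up to 66, so 66 needed; 66 in favor. Satisfied.

Valid — all requirements satisfied.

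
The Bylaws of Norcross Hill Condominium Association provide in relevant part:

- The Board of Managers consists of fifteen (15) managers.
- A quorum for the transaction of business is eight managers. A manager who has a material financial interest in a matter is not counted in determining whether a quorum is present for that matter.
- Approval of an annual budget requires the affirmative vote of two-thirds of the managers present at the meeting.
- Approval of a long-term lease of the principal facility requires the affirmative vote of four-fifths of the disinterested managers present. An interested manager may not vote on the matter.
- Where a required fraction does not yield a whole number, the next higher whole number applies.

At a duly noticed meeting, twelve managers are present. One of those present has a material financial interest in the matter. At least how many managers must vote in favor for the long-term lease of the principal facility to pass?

The long-term lease of the principal facility requires four-fifths of the disinterested managers present (12 − 1 = 11).
4/5 of 11 = 8.80, rounded up to 9.

9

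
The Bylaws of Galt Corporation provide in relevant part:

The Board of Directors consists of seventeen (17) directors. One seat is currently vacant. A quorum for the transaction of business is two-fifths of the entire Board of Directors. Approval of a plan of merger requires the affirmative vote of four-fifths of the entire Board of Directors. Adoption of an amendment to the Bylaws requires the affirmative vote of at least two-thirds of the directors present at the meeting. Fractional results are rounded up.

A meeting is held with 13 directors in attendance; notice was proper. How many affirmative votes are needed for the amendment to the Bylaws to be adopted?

The amendment to the Bylaws requires two-thirds of the directors present (13).
2/3 of 13 = 8.67, rounded up to 9.

9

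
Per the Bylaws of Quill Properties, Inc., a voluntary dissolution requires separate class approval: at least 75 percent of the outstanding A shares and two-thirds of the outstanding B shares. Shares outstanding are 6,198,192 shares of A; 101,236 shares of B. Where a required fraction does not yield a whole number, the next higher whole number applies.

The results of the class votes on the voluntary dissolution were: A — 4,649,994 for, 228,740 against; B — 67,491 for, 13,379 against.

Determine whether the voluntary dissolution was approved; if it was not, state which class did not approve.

A: 3/4 of 6198192 = 4648644; 4,648,644 required, 4,649,994 in favor — approved.
B: 2/3 of 101236 = 67490.67, rounded up to 67491; 67,491 required, 67,491 in favor — approved.

Approved — every class gave the required vote.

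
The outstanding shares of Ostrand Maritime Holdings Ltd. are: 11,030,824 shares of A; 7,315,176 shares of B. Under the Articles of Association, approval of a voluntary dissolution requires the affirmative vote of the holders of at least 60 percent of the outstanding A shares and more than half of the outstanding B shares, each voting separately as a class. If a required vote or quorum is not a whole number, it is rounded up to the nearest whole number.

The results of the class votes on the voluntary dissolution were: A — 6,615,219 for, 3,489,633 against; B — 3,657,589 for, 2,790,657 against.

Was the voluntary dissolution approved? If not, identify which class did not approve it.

Not approved — the A shares did not give the required vote.

A: 3/5 of 11030824 = 6618494.40, rounded up to 6618495; 6,618,495 required, 6,615,219 in favor — not approved.
B: a majority of 7315176 is 3657589; 3,657,589 required, 3,657,589 in favor — approved.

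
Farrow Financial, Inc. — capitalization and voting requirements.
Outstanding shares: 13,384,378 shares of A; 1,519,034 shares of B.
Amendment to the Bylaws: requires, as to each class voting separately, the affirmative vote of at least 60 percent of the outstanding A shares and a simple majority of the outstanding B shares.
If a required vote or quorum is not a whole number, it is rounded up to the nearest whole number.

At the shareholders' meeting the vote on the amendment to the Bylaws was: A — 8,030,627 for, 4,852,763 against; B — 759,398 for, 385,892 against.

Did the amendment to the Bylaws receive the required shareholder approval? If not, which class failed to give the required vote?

Not approved — the B shares did not give the required vote.

A: 3/5 of 13384378 = 8030626.80, rounded up to 8030627; 8,030,627 required, 8,030,627 in favor — approved.
B: a majority of 1519034 is 759518; 759,518 required, 759,398 in favor — not approved.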